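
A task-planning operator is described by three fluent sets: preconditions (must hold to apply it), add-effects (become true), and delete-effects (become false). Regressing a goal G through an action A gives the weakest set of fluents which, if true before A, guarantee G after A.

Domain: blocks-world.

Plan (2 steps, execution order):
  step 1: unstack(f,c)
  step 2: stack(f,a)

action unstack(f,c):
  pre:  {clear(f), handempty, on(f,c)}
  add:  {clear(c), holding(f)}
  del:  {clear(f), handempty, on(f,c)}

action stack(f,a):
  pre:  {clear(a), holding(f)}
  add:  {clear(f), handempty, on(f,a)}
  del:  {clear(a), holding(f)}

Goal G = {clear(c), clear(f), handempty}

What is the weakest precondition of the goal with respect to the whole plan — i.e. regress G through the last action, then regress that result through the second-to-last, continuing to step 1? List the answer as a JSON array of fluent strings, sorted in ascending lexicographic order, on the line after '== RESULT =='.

Regress step by step:
  through step 2 (stack(f,a)): drop {clear(f), handempty}, keep {clear(c)}, require {clear(a), holding(f)}
    → {clear(a), clear(c), holding(f)}
  through step 1 (unstack(f,c)): drop {clear(c), holding(f)}, keep {clear(a)}, require {clear(f), handempty, on(f,c)}
    → {clear(a), clear(f), handempty, on(f,c)}

== RESULT ==
["clear(a)", "clear(f)", "handempty", "on(f,c)"]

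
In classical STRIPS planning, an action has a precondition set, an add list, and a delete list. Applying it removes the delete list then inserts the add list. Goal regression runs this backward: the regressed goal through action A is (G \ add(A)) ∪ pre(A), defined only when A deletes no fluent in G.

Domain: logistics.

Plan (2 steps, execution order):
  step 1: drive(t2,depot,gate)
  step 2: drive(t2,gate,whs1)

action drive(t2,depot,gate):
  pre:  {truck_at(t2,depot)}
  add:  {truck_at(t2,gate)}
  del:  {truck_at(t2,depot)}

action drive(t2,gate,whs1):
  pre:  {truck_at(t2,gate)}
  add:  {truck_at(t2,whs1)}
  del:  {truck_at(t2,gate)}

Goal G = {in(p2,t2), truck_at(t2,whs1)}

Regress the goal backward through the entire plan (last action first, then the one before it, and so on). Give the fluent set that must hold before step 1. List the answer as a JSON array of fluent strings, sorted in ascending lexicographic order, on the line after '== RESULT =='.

Work backward from the goal:
  through step 2 (drive(t2,gate,whs1)): drop {truck_at(t2,whs1)}, keep {in(p2,t2)}, require {truck_at(t2,gate)}
    → {in(p2,t2), truck_at(t2,gate)}
  through step 1 (drive(t2,depot,gate)): drop {truck_at(t2,gate)}, keep {in(p2,t2)}, require {truck_at(t2,depot)}
    → {in(p2,t2), truck_at(t2,depot)}

== RESULT ==
["in(p2,t2)", "truck_at(t2,depot)"]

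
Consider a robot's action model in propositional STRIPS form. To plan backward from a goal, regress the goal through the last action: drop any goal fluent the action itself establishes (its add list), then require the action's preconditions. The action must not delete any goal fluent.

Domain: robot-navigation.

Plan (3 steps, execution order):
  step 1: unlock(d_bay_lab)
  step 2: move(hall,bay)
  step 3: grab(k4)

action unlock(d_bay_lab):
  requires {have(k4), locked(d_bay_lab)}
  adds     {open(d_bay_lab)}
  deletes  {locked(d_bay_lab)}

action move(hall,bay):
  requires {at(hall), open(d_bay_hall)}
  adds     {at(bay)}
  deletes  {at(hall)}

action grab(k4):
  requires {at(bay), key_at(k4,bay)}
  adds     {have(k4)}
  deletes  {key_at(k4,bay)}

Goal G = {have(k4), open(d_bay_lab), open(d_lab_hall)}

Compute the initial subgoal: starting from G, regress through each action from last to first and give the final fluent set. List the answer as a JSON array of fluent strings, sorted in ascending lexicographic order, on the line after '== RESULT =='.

Work backward from the goal:
  through step 3 (grab(k4)): drop {have(k4)}, keep {open(d_bay_lab), open(d_lab_hall)}, require {at(bay), key_at(k4,bay)}
    → {at(bay), key_at(k4,bay), open(d_bay_lab), open(d_lab_hall)}
  through step 2 (move(hall,bay)): drop {at(bay)}, keep {key_at(k4,bay), open(d_bay_lab), open(d_lab_hall)}, require {at(hall), open(d_bay_hall)}
    → {at(hall), key_at(k4,bay), open(d_bay_hall), open(d_bay_lab), open(d_lab_hall)}
  through step 1 (unlock(d_bay_lab)): drop {open(d_bay_lab)}, keep {at(hall), key_at(k4,bay), open(d_bay_hall), open(d_lab_hall)}, require {have(k4), locked(d_bay_lab)}
    → {at(hall), have(k4), key_at(k4,bay), locked(d_bay_lab), open(d_bay_hall), open(d_lab_hall)}

== RESULT ==
["at(hall)", "have(k4)", "key_at(k4,bay)", "locked(d_bay_lab)", "open(d_bay_hall)", "open(d_lab_hall)"]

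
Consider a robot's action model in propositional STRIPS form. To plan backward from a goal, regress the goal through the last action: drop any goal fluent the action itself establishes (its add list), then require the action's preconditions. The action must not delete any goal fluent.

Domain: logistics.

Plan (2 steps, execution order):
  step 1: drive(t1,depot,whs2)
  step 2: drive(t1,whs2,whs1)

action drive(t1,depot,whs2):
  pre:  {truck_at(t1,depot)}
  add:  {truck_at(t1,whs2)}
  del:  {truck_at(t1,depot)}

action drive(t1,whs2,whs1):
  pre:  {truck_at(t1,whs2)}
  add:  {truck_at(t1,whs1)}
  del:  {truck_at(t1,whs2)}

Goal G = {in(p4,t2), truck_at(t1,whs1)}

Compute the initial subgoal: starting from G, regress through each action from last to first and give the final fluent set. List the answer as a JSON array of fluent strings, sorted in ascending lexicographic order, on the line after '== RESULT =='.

Regress step by step:
  through step 2 (drive(t1,whs2,whs1)): drop {truck_at(t1,whs1)}, keep {in(p4,t2)}, require {truck_at(t1,whs2)}
    → {in(p4,t2), truck_at(t1,whs2)}
  through step 1 (drive(t1,depot,whs2)): drop {truck_at(t1,whs2)}, keep {in(p4,t2)}, require {truck_at(t1,depot)}
    → {in(p4,t2), truck_at(t1,depot)}

== RESULT ==
["in(p4,t2)", "truck_at(t1,depot)"]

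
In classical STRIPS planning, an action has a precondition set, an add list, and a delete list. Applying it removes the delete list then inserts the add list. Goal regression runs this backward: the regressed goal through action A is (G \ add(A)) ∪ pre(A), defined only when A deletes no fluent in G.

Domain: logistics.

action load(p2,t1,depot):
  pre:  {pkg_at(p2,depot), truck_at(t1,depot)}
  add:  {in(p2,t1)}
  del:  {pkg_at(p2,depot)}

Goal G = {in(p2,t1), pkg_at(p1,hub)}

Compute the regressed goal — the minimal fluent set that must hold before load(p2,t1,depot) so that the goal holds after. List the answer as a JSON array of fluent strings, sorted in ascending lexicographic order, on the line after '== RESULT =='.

Compute (G \ add) ∪ pre:
  G ∩ del = {}  (empty — regression defined)
  G \ add = {in(p2,t1), pkg_at(p1,hub)} \ {in(p2,t1)} = {pkg_at(p1,hub)}
  ∪ pre   = {pkg_at(p1,hub)} ∪ {pkg_at(p2,depot), truck_at(t1,depot)}
          = {pkg_at(p1,hub), pkg_at(p2,depot), truck_at(t1,depot)}

== RESULT ==
["pkg_at(p1,hub)", "pkg_at(p2,depot)", "truck_at(t1,depot)"]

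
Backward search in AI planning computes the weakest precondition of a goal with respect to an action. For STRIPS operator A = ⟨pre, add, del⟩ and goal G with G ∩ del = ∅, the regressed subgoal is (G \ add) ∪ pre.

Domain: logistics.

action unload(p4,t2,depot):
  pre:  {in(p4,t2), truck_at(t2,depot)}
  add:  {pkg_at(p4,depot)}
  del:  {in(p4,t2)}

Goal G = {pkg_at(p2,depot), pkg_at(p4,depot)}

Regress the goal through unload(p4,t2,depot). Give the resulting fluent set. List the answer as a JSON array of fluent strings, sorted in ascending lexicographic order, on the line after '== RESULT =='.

Regress:
  G ∩ del = {}  (empty — regression defined)
  G \ add = {pkg_at(p2,depot), pkg_at(p4,depot)} \ {pkg_at(p4,depot)} = {pkg_at(p2,depot)}
  ∪ pre   = {pkg_at(p2,depot)} ∪ {in(p4,t2), truck_at(t2,depot)}
          = {in(p4,t2), pkg_at(p2,depot), truck_at(t2,depot)}

== RESULT ==
["in(p4,t2)", "pkg_at(p2,depot)", "truck_at(t2,depot)"]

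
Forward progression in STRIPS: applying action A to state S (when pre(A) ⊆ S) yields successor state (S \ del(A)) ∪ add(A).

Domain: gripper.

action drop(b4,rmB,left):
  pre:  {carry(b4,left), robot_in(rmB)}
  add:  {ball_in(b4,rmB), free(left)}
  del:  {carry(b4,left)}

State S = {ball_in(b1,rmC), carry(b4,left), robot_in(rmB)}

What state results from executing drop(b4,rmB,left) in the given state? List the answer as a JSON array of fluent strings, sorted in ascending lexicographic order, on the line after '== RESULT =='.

Progress:
  pre ⊆ S: {carry(b4,left), robot_in(rmB)} ⊆ S  — applicable
  S \ del = {ball_in(b1,rmC), robot_in(rmB)}
  ∪ add   = {ball_in(b1,rmC), ball_in(b4,rmB), free(left), robot_in(rmB)}

== RESULT ==
["ball_in(b1,rmC)", "ball_in(b4,rmB)", "free(left)", "robot_in(rmB)"]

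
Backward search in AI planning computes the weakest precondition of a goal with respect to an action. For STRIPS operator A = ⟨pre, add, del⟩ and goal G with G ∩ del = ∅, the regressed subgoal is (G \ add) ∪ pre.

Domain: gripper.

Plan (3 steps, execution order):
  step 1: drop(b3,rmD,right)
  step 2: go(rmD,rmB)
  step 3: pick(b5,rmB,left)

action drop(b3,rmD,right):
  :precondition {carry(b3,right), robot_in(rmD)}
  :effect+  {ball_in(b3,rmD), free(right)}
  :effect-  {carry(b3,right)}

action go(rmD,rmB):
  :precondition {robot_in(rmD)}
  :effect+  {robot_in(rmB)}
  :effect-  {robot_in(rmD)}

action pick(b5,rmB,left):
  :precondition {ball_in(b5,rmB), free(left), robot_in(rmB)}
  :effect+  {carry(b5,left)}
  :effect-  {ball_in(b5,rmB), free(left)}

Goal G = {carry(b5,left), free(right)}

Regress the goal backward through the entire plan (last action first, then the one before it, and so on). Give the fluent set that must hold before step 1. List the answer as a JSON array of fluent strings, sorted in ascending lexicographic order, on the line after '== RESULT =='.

Work backward from the goal:
  through step 3 (pick(b5,rmB,left)): drop {carry(b5,left)}, keep {free(right)}, require {ball_in(b5,rmB), free(left), robot_in(rmB)}
    → {ball_in(b5,rmB), free(left), free(right), robot_in(rmB)}
  through step 2 (go(rmD,rmB)): drop {robot_in(rmB)}, keep {ball_in(b5,rmB), free(left), free(right)}, require {robot_in(rmD)}
    → {ball_in(b5,rmB), free(left), free(right), robot_in(rmD)}
  through step 1 (drop(b3,rmD,right)): drop {free(right)}, keep {ball_in(b5,rmB), free(left), robot_in(rmD)}, require {carry(b3,right), robot_in(rmD)}
    → {ball_in(b5,rmB), carry(b3,right), free(left), robot_in(rmD)}

== RESULT ==
["ball_in(b5,rmB)", "carry(b3,right)", "free(left)", "robot_in(rmD)"]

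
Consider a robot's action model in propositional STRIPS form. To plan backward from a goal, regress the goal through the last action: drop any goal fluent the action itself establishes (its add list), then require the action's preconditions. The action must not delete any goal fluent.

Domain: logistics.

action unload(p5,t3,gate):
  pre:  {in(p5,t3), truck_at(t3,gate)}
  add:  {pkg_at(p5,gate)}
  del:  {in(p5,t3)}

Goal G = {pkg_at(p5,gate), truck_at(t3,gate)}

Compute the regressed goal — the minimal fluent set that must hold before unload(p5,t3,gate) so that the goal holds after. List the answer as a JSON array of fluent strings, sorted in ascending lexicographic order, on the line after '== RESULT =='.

Regress:
  G ∩ del = {}  (empty — regression defined)
  G \ add = {pkg_at(p5,gate), truck_at(t3,gate)} \ {pkg_at(p5,gate)} = {truck_at(t3,gate)}
  ∪ pre   = {truck_at(t3,gate)} ∪ {in(p5,t3), truck_at(t3,gate)}
          = {in(p5,t3), truck_at(t3,gate)}

== RESULT ==
["in(p5,t3)", "truck_at(t3,gate)"]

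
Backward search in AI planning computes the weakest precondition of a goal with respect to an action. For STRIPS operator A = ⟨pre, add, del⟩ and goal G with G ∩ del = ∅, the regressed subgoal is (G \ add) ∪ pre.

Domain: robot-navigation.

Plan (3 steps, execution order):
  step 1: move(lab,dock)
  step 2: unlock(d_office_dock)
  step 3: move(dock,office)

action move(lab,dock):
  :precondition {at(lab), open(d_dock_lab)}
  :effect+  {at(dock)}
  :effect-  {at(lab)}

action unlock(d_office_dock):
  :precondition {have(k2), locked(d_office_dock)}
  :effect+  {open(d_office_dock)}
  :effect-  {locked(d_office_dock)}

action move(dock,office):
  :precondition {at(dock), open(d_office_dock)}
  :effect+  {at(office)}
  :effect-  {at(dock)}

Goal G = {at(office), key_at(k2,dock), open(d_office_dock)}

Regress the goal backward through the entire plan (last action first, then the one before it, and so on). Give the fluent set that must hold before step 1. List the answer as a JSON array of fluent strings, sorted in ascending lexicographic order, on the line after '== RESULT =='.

Work backward from the goal:
  through step 3 (move(dock,office)): drop {at(office)}, keep {key_at(k2,dock), open(d_office_dock)}, require {at(dock), open(d_office_dock)}
    → {at(dock), key_at(k2,dock), open(d_office_dock)}
  through step 2 (unlock(d_office_dock)): drop {open(d_office_dock)}, keep {at(dock), key_at(k2,dock)}, require {have(k2), locked(d_office_dock)}
    → {at(dock), have(k2), key_at(k2,dock), locked(d_office_dock)}
  through step 1 (move(lab,dock)): drop {at(dock)}, keep {have(k2), key_at(k2,dock), locked(d_office_dock)}, require {at(lab), open(d_dock_lab)}
    → {at(lab), have(k2), key_at(k2,dock), locked(d_office_dock), open(d_dock_lab)}

== RESULT ==
["at(lab)", "have(k2)", "key_at(k2,dock)", "locked(d_office_dock)", "open(d_dock_lab)"]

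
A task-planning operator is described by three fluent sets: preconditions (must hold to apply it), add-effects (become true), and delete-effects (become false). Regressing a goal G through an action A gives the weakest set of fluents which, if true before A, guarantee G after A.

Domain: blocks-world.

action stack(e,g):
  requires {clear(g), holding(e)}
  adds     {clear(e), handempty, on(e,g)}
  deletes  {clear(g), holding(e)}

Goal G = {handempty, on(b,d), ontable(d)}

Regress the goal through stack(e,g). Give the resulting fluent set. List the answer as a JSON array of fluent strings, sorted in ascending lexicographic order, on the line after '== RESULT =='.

Regress:
  G ∩ del = {}  (empty — regression defined)
  G \ add = {handempty, on(b,d), ontable(d)} \ {clear(e), handempty, on(e,g)} = {on(b,d), ontable(d)}
  ∪ pre   = {on(b,d), ontable(d)} ∪ {clear(g), holding(e)}
          = {clear(g), holding(e), on(b,d), ontable(d)}

== RESULT ==
["clear(g)", "holding(e)", "on(b,d)", "ontable(d)"]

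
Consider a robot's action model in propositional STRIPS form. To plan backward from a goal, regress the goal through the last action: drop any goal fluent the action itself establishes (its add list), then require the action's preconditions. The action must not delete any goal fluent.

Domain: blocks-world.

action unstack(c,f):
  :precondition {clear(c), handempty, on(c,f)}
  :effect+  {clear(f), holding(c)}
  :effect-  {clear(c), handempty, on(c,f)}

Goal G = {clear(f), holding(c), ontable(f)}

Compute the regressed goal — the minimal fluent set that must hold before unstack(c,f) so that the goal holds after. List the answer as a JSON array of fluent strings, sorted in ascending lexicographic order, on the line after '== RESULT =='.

Compute (G \ add) ∪ pre:
  G ∩ del = {}  (empty — regression defined)
  G \ add = {clear(f), holding(c), ontable(f)} \ {clear(f), holding(c)} = {ontable(f)}
  ∪ pre   = {ontable(f)} ∪ {clear(c), handempty, on(c,f)}
          = {clear(c), handempty, on(c,f), ontable(f)}

== RESULT ==
["clear(c)", "handempty", "on(c,f)", "ontable(f)"]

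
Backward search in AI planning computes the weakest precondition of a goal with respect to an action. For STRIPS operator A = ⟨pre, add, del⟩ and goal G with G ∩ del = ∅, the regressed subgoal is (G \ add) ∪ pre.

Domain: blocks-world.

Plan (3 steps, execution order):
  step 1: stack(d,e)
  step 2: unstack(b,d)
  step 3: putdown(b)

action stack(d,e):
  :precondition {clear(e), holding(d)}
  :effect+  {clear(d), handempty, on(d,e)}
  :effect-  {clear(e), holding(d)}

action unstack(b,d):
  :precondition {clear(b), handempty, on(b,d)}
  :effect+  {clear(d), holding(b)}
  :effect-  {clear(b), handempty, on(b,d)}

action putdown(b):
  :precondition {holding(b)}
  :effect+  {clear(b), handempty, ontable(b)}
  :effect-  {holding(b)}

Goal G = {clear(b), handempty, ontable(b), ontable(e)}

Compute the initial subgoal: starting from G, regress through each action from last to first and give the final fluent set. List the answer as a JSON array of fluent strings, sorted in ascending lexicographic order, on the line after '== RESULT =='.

Regress step by step:
  through step 3 (putdown(b)): drop {clear(b), handempty, ontable(b)}, keep {ontable(e)}, require {holding(b)}
    → {holding(b), ontable(e)}
  through step 2 (unstack(b,d)): drop {holding(b)}, keep {ontable(e)}, require {clear(b), handempty, on(b,d)}
    → {clear(b), handempty, on(b,d), ontable(e)}
  through step 1 (stack(d,e)): drop {handempty}, keep {clear(b), on(b,d), ontable(e)}, require {clear(e), holding(d)}
    → {clear(b), clear(e), holding(d), on(b,d), ontable(e)}

== RESULT ==
["clear(b)", "clear(e)", "holding(d)", "on(b,d)", "ontable(e)"]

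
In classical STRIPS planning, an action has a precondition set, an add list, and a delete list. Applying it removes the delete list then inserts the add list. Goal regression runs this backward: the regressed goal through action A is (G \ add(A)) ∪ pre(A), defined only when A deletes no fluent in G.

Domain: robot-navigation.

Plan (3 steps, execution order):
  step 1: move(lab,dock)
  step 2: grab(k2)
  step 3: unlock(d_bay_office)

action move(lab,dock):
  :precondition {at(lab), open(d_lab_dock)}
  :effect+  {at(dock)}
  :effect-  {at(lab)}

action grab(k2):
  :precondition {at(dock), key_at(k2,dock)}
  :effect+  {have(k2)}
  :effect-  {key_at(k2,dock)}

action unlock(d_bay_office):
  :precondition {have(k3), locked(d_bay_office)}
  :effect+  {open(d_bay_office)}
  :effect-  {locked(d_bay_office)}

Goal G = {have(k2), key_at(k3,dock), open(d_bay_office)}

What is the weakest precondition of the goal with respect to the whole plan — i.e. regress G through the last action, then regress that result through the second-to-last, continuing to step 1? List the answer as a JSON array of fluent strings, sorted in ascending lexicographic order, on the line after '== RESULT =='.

Work backward from the goal:
  through step 3 (unlock(d_bay_office)): drop {open(d_bay_office)}, keep {have(k2), key_at(k3,dock)}, require {have(k3), locked(d_bay_office)}
    → {have(k2), have(k3), key_at(k3,dock), locked(d_bay_office)}
  through step 2 (grab(k2)): drop {have(k2)}, keep {have(k3), key_at(k3,dock), locked(d_bay_office)}, require {at(dock), key_at(k2,dock)}
    → {at(dock), have(k3), key_at(k2,dock), key_at(k3,dock), locked(d_bay_office)}
  through step 1 (move(lab,dock)): drop {at(dock)}, keep {have(k3), key_at(k2,dock), key_at(k3,dock), locked(d_bay_office)}, require {at(lab), open(d_lab_dock)}
    → {at(lab), have(k3), key_at(k2,dock), key_at(k3,dock), locked(d_bay_office), open(d_lab_dock)}

== RESULT ==
["at(lab)", "have(k3)", "key_at(k2,dock)", "key_at(k3,dock)", "locked(d_bay_office)", "open(d_lab_dock)"]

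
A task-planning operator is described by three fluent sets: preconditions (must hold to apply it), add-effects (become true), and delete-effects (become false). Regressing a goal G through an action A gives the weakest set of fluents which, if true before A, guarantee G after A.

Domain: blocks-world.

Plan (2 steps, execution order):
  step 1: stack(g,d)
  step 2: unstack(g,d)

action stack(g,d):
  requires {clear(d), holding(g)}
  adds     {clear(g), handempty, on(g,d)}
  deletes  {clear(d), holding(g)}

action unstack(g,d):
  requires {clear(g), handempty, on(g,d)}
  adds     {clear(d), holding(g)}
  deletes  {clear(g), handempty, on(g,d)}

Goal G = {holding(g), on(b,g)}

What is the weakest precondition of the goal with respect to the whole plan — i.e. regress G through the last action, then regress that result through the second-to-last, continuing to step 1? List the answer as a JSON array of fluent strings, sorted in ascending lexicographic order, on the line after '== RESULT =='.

Work backward from the goal:
  through step 2 (unstack(g,d)): drop {holding(g)}, keep {on(b,g)}, require {clear(g), handempty, on(g,d)}
    → {clear(g), handempty, on(b,g), on(g,d)}
  through step 1 (stack(g,d)): drop {clear(g), handempty, on(g,d)}, keep {on(b,g)}, require {clear(d), holding(g)}
    → {clear(d), holding(g), on(b,g)}

== RESULT ==
["clear(d)", "holding(g)", "on(b,g)"]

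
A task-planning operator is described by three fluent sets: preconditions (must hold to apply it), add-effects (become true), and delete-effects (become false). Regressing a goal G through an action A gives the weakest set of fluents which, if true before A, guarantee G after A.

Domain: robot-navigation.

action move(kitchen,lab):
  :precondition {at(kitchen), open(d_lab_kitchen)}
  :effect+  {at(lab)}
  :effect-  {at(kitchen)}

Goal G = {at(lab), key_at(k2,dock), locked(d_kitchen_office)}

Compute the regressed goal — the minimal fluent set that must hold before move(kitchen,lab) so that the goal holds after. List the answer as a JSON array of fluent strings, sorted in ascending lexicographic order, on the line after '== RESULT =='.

Regress:
  G ∩ del = {}  (empty — regression defined)
  G \ add = {at(lab), key_at(k2,dock), locked(d_kitchen_office)} \ {at(lab)} = {key_at(k2,dock), locked(d_kitchen_office)}
  ∪ pre   = {key_at(k2,dock), locked(d_kitchen_office)} ∪ {at(kitchen), open(d_lab_kitchen)}
          = {at(kitchen), key_at(k2,dock), locked(d_kitchen_office), open(d_lab_kitchen)}

== RESULT ==
["at(kitchen)", "key_at(k2,dock)", "locked(d_kitchen_office)", "open(d_lab_kitchen)"]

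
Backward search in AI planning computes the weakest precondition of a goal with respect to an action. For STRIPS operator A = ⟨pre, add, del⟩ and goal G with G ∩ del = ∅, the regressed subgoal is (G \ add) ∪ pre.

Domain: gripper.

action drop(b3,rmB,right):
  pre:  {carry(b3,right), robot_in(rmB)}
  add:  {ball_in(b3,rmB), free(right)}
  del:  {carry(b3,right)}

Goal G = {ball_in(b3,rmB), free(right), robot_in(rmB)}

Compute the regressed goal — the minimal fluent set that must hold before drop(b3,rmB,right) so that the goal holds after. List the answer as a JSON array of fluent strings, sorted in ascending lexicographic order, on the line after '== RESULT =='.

Regress:
  G ∩ del = {}  (empty — regression defined)
  G \ add = {ball_in(b3,rmB), free(right), robot_in(rmB)} \ {ball_in(b3,rmB), free(right)} = {robot_in(rmB)}
  ∪ pre   = {robot_in(rmB)} ∪ {carry(b3,right), robot_in(rmB)}
          = {carry(b3,right), robot_in(rmB)}

== RESULT ==
["carry(b3,right)", "robot_in(rmB)"]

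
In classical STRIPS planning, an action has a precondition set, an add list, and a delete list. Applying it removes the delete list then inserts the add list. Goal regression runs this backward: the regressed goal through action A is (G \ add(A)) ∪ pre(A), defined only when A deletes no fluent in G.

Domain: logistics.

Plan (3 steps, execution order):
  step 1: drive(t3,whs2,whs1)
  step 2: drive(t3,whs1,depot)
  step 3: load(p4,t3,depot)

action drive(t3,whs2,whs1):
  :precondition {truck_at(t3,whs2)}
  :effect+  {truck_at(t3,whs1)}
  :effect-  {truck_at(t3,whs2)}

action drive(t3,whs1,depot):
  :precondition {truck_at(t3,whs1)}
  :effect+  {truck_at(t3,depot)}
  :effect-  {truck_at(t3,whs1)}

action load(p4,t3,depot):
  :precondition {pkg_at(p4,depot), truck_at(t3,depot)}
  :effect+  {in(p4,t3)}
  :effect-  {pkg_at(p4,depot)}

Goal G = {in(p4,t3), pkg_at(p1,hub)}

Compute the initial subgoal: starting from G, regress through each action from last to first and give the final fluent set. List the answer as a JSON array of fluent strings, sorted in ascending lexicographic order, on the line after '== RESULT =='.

Regress step by step:
  through step 3 (load(p4,t3,depot)): drop {in(p4,t3)}, keep {pkg_at(p1,hub)}, require {pkg_at(p4,depot), truck_at(t3,depot)}
    → {pkg_at(p1,hub), pkg_at(p4,depot), truck_at(t3,depot)}
  through step 2 (drive(t3,whs1,depot)): drop {truck_at(t3,depot)}, keep {pkg_at(p1,hub), pkg_at(p4,depot)}, require {truck_at(t3,whs1)}
    → {pkg_at(p1,hub), pkg_at(p4,depot), truck_at(t3,whs1)}
  through step 1 (drive(t3,whs2,whs1)): drop {truck_at(t3,whs1)}, keep {pkg_at(p1,hub), pkg_at(p4,depot)}, require {truck_at(t3,whs2)}
    → {pkg_at(p1,hub), pkg_at(p4,depot), truck_at(t3,whs2)}

== RESULT ==
["pkg_at(p1,hub)", "pkg_at(p4,depot)", "truck_at(t3,whs2)"]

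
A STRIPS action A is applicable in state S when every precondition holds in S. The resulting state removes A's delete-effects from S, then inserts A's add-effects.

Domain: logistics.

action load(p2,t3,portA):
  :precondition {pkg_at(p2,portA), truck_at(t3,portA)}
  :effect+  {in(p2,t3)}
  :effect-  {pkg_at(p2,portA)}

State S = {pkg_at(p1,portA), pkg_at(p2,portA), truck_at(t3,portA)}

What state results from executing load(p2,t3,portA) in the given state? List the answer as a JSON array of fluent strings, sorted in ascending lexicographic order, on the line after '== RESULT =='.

Progress:
  pre ⊆ S: {pkg_at(p2,portA), truck_at(t3,portA)} ⊆ S  — applicable
  S \ del = {pkg_at(p1,portA), truck_at(t3,portA)}
  ∪ add   = {in(p2,t3), pkg_at(p1,portA), truck_at(t3,portA)}

== RESULT ==
["in(p2,t3)", "pkg_at(p1,portA)", "truck_at(t3,portA)"]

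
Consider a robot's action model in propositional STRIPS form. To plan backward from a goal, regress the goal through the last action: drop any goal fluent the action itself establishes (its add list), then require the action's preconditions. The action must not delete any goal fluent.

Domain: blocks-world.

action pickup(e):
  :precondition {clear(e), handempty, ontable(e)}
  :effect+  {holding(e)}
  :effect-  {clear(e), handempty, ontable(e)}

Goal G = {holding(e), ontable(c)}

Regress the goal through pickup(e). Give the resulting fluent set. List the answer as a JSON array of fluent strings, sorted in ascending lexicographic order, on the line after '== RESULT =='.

Regress:
  G ∩ del = {}  (empty — regression defined)
  G \ add = {holding(e), ontable(c)} \ {holding(e)} = {ontable(c)}
  ∪ pre   = {ontable(c)} ∪ {clear(e), handempty, ontable(e)}
          = {clear(e), handempty, ontable(c), ontable(e)}

== RESULT ==
["clear(e)", "handempty", "ontable(c)", "ontable(e)"]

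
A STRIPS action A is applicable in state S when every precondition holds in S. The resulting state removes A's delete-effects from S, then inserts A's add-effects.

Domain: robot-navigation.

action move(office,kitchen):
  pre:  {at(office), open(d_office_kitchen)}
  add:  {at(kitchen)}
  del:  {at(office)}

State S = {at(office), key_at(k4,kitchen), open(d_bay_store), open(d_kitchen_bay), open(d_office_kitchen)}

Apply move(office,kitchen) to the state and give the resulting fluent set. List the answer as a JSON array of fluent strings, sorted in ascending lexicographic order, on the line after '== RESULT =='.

Progress:
  pre ⊆ S: {at(office), open(d_office_kitchen)} ⊆ S  — applicable
  S \ del = {key_at(k4,kitchen), open(d_bay_store), open(d_kitchen_bay), open(d_office_kitchen)}
  ∪ add   = {at(kitchen), key_at(k4,kitchen), open(d_bay_store), open(d_kitchen_bay), open(d_office_kitchen)}

== RESULT ==
["at(kitchen)", "key_at(k4,kitchen)", "open(d_bay_store)", "open(d_kitchen_bay)", "open(d_office_kitchen)"]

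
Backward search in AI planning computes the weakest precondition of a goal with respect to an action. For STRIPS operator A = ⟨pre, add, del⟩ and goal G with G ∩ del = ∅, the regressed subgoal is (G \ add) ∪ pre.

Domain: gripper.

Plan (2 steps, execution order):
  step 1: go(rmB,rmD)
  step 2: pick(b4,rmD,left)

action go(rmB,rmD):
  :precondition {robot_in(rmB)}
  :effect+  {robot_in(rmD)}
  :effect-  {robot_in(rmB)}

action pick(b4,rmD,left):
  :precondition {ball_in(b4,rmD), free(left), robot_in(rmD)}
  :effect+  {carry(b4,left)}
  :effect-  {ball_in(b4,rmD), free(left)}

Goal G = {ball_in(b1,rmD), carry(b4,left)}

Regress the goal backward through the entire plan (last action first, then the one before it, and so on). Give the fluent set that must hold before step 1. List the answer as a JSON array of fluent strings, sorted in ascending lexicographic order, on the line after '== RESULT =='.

Regress step by step:
  through step 2 (pick(b4,rmD,left)): drop {carry(b4,left)}, keep {ball_in(b1,rmD)}, require {ball_in(b4,rmD), free(left), robot_in(rmD)}
    → {ball_in(b1,rmD), ball_in(b4,rmD), free(left), robot_in(rmD)}
  through step 1 (go(rmB,rmD)): drop {robot_in(rmD)}, keep {ball_in(b1,rmD), ball_in(b4,rmD), free(left)}, require {robot_in(rmB)}
    → {ball_in(b1,rmD), ball_in(b4,rmD), free(left), robot_in(rmB)}

== RESULT ==
["ball_in(b1,rmD)", "ball_in(b4,rmD)", "free(left)", "robot_in(rmB)"]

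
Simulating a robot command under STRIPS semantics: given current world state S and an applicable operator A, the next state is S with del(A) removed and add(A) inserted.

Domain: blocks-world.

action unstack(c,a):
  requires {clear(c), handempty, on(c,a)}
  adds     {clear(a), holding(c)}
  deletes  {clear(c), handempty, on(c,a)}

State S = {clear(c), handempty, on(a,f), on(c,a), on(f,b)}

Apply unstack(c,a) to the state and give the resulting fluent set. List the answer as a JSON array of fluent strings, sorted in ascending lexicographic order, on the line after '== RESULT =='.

Progress:
  pre ⊆ S: {clear(c), handempty, on(c,a)} ⊆ S  — applicable
  S \ del = {on(a,f), on(f,b)}
  ∪ add   = {clear(a), holding(c), on(a,f), on(f,b)}

== RESULT ==
["clear(a)", "holding(c)", "on(a,f)", "on(f,b)"]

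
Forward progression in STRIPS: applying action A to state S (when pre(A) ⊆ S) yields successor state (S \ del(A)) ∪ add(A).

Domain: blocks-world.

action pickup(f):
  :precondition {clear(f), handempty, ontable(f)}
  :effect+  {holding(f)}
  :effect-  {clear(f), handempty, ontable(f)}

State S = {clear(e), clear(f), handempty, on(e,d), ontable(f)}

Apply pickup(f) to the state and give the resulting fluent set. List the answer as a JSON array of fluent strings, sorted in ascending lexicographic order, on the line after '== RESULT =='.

Progress:
  pre ⊆ S: {clear(f), handempty, ontable(f)} ⊆ S  — applicable
  S \ del = {clear(e), on(e,d)}
  ∪ add   = {clear(e), holding(f), on(e,d)}

== RESULT ==
["clear(e)", "holding(f)", "on(e,d)"]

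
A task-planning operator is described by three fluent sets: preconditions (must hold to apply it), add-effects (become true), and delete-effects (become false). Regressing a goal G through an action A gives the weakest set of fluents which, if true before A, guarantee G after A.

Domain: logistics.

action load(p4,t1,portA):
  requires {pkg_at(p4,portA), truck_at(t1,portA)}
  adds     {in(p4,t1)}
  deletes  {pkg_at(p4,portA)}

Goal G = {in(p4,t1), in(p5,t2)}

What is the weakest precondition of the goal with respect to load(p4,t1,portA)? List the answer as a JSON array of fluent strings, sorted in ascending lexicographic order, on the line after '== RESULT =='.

Compute (G \ add) ∪ pre:
  G ∩ del = {}  (empty — regression defined)
  G \ add = {in(p4,t1), in(p5,t2)} \ {in(p4,t1)} = {in(p5,t2)}
  ∪ pre   = {in(p5,t2)} ∪ {pkg_at(p4,portA), truck_at(t1,portA)}
          = {in(p5,t2), pkg_at(p4,portA), truck_at(t1,portA)}

== RESULT ==
["in(p5,t2)", "pkg_at(p4,portA)", "truck_at(t1,portA)"]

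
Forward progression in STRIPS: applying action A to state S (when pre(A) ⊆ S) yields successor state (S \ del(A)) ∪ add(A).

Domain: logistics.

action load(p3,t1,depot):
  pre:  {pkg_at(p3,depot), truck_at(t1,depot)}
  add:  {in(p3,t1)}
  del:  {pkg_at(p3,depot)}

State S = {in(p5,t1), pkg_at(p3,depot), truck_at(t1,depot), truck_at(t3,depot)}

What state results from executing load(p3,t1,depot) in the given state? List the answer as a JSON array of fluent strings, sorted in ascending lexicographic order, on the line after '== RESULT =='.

Progress:
  pre ⊆ S: {pkg_at(p3,depot), truck_at(t1,depot)} ⊆ S  — applicable
  S \ del = {in(p5,t1), truck_at(t1,depot), truck_at(t3,depot)}
  ∪ add   = {in(p3,t1), in(p5,t1), truck_at(t1,depot), truck_at(t3,depot)}

== RESULT ==
["in(p3,t1)", "in(p5,t1)", "truck_at(t1,depot)", "truck_at(t3,depot)"]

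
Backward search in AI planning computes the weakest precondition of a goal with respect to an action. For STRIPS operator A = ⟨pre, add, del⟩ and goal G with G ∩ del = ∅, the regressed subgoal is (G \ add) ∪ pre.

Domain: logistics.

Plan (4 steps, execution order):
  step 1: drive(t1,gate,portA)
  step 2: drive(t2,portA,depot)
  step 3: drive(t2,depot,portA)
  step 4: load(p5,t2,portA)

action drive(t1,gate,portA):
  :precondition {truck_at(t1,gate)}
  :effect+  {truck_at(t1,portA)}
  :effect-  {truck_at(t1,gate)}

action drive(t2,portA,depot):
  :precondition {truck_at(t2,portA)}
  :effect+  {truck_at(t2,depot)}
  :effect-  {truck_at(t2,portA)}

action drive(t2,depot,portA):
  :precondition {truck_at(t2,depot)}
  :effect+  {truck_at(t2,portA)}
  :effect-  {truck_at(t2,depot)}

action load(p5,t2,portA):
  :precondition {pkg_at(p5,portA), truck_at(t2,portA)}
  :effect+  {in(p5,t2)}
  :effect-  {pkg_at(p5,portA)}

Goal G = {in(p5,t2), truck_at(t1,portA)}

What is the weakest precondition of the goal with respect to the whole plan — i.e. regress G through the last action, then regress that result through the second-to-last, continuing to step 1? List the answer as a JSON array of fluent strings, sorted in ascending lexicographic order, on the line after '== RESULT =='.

Work backward from the goal:
  through step 4 (load(p5,t2,portA)): drop {in(p5,t2)}, keep {truck_at(t1,portA)}, require {pkg_at(p5,portA), truck_at(t2,portA)}
    → {pkg_at(p5,portA), truck_at(t1,portA), truck_at(t2,portA)}
  through step 3 (drive(t2,depot,portA)): drop {truck_at(t2,portA)}, keep {pkg_at(p5,portA), truck_at(t1,portA)}, require {truck_at(t2,depot)}
    → {pkg_at(p5,portA), truck_at(t1,portA), truck_at(t2,depot)}
  through step 2 (drive(t2,portA,depot)): drop {truck_at(t2,depot)}, keep {pkg_at(p5,portA), truck_at(t1,portA)}, require {truck_at(t2,portA)}
    → {pkg_at(p5,portA), truck_at(t1,portA), truck_at(t2,portA)}
  through step 1 (drive(t1,gate,portA)): drop {truck_at(t1,portA)}, keep {pkg_at(p5,portA), truck_at(t2,portA)}, require {truck_at(t1,gate)}
    → {pkg_at(p5,portA), truck_at(t1,gate), truck_at(t2,portA)}

== RESULT ==
["pkg_at(p5,portA)", "truck_at(t1,gate)", "truck_at(t2,portA)"]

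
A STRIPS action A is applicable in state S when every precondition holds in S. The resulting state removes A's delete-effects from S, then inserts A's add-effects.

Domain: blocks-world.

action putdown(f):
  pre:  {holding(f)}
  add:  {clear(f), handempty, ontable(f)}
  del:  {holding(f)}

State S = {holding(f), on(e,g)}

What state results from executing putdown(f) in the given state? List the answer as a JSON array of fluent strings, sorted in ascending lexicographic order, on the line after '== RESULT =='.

Compute (S \ del) ∪ add:
  pre ⊆ S: {holding(f)} ⊆ S  — applicable
  S \ del = {on(e,g)}
  ∪ add   = {clear(f), handempty, on(e,g), ontable(f)}

== RESULT ==
["clear(f)", "handempty", "on(e,g)", "ontable(f)"]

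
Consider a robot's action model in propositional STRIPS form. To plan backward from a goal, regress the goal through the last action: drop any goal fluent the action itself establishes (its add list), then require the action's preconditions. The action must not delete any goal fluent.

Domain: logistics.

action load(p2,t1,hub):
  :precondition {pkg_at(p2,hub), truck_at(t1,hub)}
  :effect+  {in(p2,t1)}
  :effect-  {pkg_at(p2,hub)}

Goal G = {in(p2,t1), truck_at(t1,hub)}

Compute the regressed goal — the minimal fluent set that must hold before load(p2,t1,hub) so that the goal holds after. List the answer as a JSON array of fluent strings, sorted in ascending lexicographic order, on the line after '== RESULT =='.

Regress:
  G ∩ del = {}  (empty — regression defined)
  G \ add = {in(p2,t1), truck_at(t1,hub)} \ {in(p2,t1)} = {truck_at(t1,hub)}
  ∪ pre   = {truck_at(t1,hub)} ∪ {pkg_at(p2,hub), truck_at(t1,hub)}
          = {pkg_at(p2,hub), truck_at(t1,hub)}

== RESULT ==
["pkg_at(p2,hub)", "truck_at(t1,hub)"]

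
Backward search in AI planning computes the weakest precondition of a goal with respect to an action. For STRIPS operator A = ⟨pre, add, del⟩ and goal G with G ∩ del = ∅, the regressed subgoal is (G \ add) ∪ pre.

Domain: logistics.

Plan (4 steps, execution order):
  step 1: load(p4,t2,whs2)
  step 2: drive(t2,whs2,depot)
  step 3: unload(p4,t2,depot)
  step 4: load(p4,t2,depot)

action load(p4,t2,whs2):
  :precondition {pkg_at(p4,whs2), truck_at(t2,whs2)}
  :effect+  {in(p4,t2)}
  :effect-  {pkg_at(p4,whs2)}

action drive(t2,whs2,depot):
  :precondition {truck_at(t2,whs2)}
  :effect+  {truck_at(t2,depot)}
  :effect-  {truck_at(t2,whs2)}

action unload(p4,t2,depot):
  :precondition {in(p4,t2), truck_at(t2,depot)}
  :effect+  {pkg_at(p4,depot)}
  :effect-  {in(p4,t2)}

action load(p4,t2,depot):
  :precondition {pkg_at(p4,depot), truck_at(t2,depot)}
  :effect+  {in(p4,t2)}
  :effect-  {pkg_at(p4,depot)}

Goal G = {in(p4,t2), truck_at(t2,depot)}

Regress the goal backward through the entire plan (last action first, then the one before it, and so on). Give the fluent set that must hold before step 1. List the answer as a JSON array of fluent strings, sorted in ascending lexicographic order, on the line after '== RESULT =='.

Work backward from the goal:
  through step 4 (load(p4,t2,depot)): drop {in(p4,t2)}, keep {truck_at(t2,depot)}, require {pkg_at(p4,depot), truck_at(t2,depot)}
    → {pkg_at(p4,depot), truck_at(t2,depot)}
  through step 3 (unload(p4,t2,depot)): drop {pkg_at(p4,depot)}, keep {truck_at(t2,depot)}, require {in(p4,t2), truck_at(t2,depot)}
    → {in(p4,t2), truck_at(t2,depot)}
  through step 2 (drive(t2,whs2,depot)): drop {truck_at(t2,depot)}, keep {in(p4,t2)}, require {truck_at(t2,whs2)}
    → {in(p4,t2), truck_at(t2,whs2)}
  through step 1 (load(p4,t2,whs2)): drop {in(p4,t2)}, keep {truck_at(t2,whs2)}, require {pkg_at(p4,whs2), truck_at(t2,whs2)}
    → {pkg_at(p4,whs2), truck_at(t2,whs2)}

== RESULT ==
["pkg_at(p4,whs2)", "truck_at(t2,whs2)"]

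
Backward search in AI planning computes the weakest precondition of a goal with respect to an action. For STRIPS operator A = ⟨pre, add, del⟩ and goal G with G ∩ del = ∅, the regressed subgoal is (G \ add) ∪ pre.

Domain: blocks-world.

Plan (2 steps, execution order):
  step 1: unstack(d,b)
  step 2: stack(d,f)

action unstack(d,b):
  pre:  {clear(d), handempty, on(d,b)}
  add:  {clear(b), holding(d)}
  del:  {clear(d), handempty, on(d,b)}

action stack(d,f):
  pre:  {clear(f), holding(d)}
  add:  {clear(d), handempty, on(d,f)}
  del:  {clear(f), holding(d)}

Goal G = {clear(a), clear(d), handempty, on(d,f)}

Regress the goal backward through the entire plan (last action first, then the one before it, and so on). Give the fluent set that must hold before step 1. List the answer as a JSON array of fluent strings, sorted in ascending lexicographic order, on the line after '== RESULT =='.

Regress step by step:
  through step 2 (stack(d,f)): drop {clear(d), handempty, on(d,f)}, keep {clear(a)}, require {clear(f), holding(d)}
    → {clear(a), clear(f), holding(d)}
  through step 1 (unstack(d,b)): drop {holding(d)}, keep {clear(a), clear(f)}, require {clear(d), handempty, on(d,b)}
    → {clear(a), clear(d), clear(f), handempty, on(d,b)}

== RESULT ==
["clear(a)", "clear(d)", "clear(f)", "handempty", "on(d,b)"]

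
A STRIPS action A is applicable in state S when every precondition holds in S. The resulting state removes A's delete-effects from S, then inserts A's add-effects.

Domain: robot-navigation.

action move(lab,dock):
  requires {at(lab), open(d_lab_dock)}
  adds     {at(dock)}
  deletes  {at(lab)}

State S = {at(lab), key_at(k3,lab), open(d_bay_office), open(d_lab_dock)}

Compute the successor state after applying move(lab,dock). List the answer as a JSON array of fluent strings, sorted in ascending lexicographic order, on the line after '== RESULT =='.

Progress:
  pre ⊆ S: {at(lab), open(d_lab_dock)} ⊆ S  — applicable
  S \ del = {key_at(k3,lab), open(d_bay_office), open(d_lab_dock)}
  ∪ add   = {at(dock), key_at(k3,lab), open(d_bay_office), open(d_lab_dock)}

== RESULT ==
["at(dock)", "key_at(k3,lab)", "open(d_bay_office)", "open(d_lab_dock)"]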